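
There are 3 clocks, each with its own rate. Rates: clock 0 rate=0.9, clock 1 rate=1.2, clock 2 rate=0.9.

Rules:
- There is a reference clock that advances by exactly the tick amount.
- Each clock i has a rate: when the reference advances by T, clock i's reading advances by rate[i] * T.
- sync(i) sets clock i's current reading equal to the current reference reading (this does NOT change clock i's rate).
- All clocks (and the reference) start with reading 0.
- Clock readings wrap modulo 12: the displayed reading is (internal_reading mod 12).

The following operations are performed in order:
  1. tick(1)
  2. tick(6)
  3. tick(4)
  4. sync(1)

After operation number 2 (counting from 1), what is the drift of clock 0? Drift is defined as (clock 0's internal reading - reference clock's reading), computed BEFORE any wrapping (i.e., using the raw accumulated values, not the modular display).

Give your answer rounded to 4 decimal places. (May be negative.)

After op 1 tick(1): ref=1.0000 raw=[0.9000 1.2000 0.9000]
After op 2 tick(6): ref=7.0000 raw=[6.3000 8.4000 6.3000]
Drift of clock 0 after op 2: 6.3000 - 7.0000 = -0.7000

Answer: -0.7000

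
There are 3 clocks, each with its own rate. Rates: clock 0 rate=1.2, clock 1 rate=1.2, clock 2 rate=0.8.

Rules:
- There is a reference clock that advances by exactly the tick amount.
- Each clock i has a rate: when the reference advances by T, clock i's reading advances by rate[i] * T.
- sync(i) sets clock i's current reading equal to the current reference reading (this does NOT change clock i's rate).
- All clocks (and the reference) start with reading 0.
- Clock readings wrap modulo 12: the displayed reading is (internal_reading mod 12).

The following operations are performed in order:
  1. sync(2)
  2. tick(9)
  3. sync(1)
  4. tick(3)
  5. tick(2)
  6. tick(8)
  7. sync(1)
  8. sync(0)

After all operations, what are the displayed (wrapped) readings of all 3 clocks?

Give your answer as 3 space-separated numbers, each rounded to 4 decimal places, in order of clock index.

Answer: 10.0000 10.0000 5.6000

Derivation:
After op 1 sync(2): ref=0.0000 raw=[0.0000 0.0000 0.0000]
After op 2 tick(9): ref=9.0000 raw=[10.8000 10.8000 7.2000]
After op 3 sync(1): ref=9.0000 raw=[10.8000 9.0000 7.2000]
After op 4 tick(3): ref=12.0000 raw=[14.4000 12.6000 9.6000]
After op 5 tick(2): ref=14.0000 raw=[16.8000 15.0000 11.2000]
After op 6 tick(8): ref=22.0000 raw=[26.4000 24.6000 17.6000]
After op 7 sync(1): ref=22.0000 raw=[26.4000 22.0000 17.6000]
After op 8 sync(0): ref=22.0000 raw=[22.0000 22.0000 17.6000]
Wrap final raw readings (mod 12): 22.0000 mod 12 = 10.0000; 22.0000 mod 12 = 10.0000; 17.6000 mod 12 = 5.6000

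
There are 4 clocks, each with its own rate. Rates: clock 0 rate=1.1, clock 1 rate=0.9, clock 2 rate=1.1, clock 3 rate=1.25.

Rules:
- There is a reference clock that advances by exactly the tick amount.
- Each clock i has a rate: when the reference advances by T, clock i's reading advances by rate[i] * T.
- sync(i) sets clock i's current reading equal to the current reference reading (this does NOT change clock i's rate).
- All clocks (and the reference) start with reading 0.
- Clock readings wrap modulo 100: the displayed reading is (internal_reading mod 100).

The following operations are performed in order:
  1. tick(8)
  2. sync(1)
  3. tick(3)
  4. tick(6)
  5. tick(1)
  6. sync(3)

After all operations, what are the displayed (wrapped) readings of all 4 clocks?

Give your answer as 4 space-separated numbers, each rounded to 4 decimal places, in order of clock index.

After op 1 tick(8): ref=8.0000 raw=[8.8000 7.2000 8.8000 10.0000]
After op 2 sync(1): ref=8.0000 raw=[8.8000 8.0000 8.8000 10.0000]
After op 3 tick(3): ref=11.0000 raw=[12.1000 10.7000 12.1000 13.7500]
After op 4 tick(6): ref=17.0000 raw=[18.7000 16.1000 18.7000 21.2500]
After op 5 tick(1): ref=18.0000 raw=[19.8000 17.0000 19.8000 22.5000]
After op 6 sync(3): ref=18.0000 raw=[19.8000 17.0000 19.8000 18.0000]
Wrap final raw readings (mod 100): 19.8000 mod 100 = 19.8000; 17.0000 mod 100 = 17.0000; 19.8000 mod 100 = 19.8000; 18.0000 mod 100 = 18.0000

Answer: 19.8000 17.0000 19.8000 18.0000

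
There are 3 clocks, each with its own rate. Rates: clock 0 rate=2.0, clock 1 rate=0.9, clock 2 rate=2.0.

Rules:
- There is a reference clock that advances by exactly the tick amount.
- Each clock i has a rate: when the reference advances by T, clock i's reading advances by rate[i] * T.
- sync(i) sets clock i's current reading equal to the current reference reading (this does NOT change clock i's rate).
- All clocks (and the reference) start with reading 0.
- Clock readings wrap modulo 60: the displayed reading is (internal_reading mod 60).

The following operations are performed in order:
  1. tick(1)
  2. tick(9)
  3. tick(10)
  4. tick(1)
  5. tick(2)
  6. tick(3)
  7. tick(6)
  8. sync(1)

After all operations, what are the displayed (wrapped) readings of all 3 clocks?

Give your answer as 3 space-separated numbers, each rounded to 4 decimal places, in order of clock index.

After op 1 tick(1): ref=1.0000 raw=[2.0000 0.9000 2.0000]
After op 2 tick(9): ref=10.0000 raw=[20.0000 9.0000 20.0000]
After op 3 tick(10): ref=20.0000 raw=[40.0000 18.0000 40.0000]
After op 4 tick(1): ref=21.0000 raw=[42.0000 18.9000 42.0000]
After op 5 tick(2): ref=23.0000 raw=[46.0000 20.7000 46.0000]
After op 6 tick(3): ref=26.0000 raw=[52.0000 23.4000 52.0000]
After op 7 tick(6): ref=32.0000 raw=[64.0000 28.8000 64.0000]
After op 8 sync(1): ref=32.0000 raw=[64.0000 32.0000 64.0000]
Wrap final raw readings (mod 60): 64.0000 mod 60 = 4.0000; 32.0000 mod 60 = 32.0000; 64.0000 mod 60 = 4.0000

Answer: 4.0000 32.0000 4.0000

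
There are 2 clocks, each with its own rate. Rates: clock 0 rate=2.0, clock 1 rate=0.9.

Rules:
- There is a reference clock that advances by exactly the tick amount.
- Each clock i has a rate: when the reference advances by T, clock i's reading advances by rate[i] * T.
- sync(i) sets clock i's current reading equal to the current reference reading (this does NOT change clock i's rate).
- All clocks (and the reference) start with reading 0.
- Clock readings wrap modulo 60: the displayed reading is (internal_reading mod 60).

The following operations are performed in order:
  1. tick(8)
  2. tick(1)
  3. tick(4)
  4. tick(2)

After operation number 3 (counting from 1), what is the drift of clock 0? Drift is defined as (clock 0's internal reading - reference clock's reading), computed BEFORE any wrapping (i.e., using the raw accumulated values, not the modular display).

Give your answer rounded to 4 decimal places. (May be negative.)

After op 1 tick(8): ref=8.0000 raw=[16.0000 7.2000]
After op 2 tick(1): ref=9.0000 raw=[18.0000 8.1000]
After op 3 tick(4): ref=13.0000 raw=[26.0000 11.7000]
Drift of clock 0 after op 3: 26.0000 - 13.0000 = 13.0000

Answer: 13.0000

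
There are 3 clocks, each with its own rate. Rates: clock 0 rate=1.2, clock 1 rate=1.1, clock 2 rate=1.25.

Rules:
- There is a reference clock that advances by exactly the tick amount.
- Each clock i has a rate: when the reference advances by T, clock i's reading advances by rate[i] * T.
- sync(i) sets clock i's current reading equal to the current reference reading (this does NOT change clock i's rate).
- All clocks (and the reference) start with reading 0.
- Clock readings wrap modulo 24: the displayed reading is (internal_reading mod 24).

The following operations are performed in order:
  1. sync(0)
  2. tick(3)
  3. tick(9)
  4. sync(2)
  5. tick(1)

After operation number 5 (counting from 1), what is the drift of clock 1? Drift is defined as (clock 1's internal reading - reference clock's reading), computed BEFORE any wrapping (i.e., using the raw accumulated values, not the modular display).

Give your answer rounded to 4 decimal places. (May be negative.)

After op 1 sync(0): ref=0.0000 raw=[0.0000 0.0000 0.0000]
After op 2 tick(3): ref=3.0000 raw=[3.6000 3.3000 3.7500]
After op 3 tick(9): ref=12.0000 raw=[14.4000 13.2000 15.0000]
After op 4 sync(2): ref=12.0000 raw=[14.4000 13.2000 12.0000]
After op 5 tick(1): ref=13.0000 raw=[15.6000 14.3000 13.2500]
Drift of clock 1 after op 5: 14.3000 - 13.0000 = 1.3000

Answer: 1.3000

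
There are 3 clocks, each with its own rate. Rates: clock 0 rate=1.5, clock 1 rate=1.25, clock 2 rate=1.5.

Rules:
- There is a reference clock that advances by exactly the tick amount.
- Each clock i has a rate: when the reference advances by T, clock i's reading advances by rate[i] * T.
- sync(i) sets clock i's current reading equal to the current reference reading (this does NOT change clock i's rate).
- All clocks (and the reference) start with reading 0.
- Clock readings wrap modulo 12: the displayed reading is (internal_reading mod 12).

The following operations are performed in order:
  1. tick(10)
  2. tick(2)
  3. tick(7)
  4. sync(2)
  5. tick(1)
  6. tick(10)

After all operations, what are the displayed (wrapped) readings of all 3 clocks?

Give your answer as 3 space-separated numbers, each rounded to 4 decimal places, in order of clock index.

Answer: 9.0000 1.5000 11.5000

Derivation:
After op 1 tick(10): ref=10.0000 raw=[15.0000 12.5000 15.0000]
After op 2 tick(2): ref=12.0000 raw=[18.0000 15.0000 18.0000]
After op 3 tick(7): ref=19.0000 raw=[28.5000 23.7500 28.5000]
After op 4 sync(2): ref=19.0000 raw=[28.5000 23.7500 19.0000]
After op 5 tick(1): ref=20.0000 raw=[30.0000 25.0000 20.5000]
After op 6 tick(10): ref=30.0000 raw=[45.0000 37.5000 35.5000]
Wrap final raw readings (mod 12): 45.0000 mod 12 = 9.0000; 37.5000 mod 12 = 1.5000; 35.5000 mod 12 = 11.5000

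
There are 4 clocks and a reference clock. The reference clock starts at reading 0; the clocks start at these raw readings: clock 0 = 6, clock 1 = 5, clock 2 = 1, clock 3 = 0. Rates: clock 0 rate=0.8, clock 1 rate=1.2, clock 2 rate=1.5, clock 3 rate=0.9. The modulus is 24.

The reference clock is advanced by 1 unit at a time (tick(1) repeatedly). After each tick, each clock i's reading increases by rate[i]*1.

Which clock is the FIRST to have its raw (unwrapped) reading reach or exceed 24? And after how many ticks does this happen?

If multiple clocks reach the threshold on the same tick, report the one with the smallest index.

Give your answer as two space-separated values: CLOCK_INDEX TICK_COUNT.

Answer: 1 16

Derivation:
clock 0: start=6, rate=0.8, needs 24-6 = 18; ticks = ceil(18/0.8) = ceil(22.5000) = 23; reading at tick 23 = 6 + 0.8*23 = 24.4000
clock 1: start=5, rate=1.2, needs 24-5 = 19; ticks = ceil(19/1.2) = ceil(15.8333) = 16; reading at tick 16 = 5 + 1.2*16 = 24.2000
clock 2: start=1, rate=1.5, needs 24-1 = 23; ticks = ceil(23/1.5) = ceil(15.3333) = 16; reading at tick 16 = 1 + 1.5*16 = 25.0000
clock 3: start=0, rate=0.9, needs 24-0 = 24; ticks = ceil(24/0.9) = ceil(26.6667) = 27; reading at tick 27 = 0 + 0.9*27 = 24.3000
Minimum tick count = 16; winners = [1, 2]; smallest index = 1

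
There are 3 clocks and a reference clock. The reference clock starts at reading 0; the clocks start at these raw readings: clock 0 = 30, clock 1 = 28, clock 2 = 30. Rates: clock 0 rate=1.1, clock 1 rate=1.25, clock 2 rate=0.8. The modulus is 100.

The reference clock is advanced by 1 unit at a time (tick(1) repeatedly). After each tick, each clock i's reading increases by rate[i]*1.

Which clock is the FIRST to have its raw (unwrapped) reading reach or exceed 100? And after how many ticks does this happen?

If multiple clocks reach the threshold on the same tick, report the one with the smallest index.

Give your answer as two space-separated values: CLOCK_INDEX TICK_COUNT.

clock 0: start=30, rate=1.1, needs 100-30 = 70; ticks = ceil(70/1.1) = ceil(63.6364) = 64; reading at tick 64 = 30 + 1.1*64 = 100.4000
clock 1: start=28, rate=1.25, needs 100-28 = 72; ticks = ceil(72/1.25) = ceil(57.6000) = 58; reading at tick 58 = 28 + 1.25*58 = 100.5000
clock 2: start=30, rate=0.8, needs 100-30 = 70; ticks = ceil(70/0.8) = ceil(87.5000) = 88; reading at tick 88 = 30 + 0.8*88 = 100.4000
Minimum tick count = 58; winners = [1]; smallest index = 1

Answer: 1 58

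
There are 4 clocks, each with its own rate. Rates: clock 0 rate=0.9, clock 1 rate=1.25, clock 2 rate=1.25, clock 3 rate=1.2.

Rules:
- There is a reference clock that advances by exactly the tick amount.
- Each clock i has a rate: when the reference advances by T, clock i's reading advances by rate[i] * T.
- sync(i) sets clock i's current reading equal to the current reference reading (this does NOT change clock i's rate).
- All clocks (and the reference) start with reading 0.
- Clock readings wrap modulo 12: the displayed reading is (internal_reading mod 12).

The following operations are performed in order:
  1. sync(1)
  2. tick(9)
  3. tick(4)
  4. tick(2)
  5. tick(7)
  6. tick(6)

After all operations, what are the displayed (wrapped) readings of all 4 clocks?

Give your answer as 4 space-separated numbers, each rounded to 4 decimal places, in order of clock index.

Answer: 1.2000 11.0000 11.0000 9.6000

Derivation:
After op 1 sync(1): ref=0.0000 raw=[0.0000 0.0000 0.0000 0.0000]
After op 2 tick(9): ref=9.0000 raw=[8.1000 11.2500 11.2500 10.8000]
After op 3 tick(4): ref=13.0000 raw=[11.7000 16.2500 16.2500 15.6000]
After op 4 tick(2): ref=15.0000 raw=[13.5000 18.7500 18.7500 18.0000]
After op 5 tick(7): ref=22.0000 raw=[19.8000 27.5000 27.5000 26.4000]
After op 6 tick(6): ref=28.0000 raw=[25.2000 35.0000 35.0000 33.6000]
Wrap final raw readings (mod 12): 25.2000 mod 12 = 1.2000; 35.0000 mod 12 = 11.0000; 35.0000 mod 12 = 11.0000; 33.6000 mod 12 = 9.6000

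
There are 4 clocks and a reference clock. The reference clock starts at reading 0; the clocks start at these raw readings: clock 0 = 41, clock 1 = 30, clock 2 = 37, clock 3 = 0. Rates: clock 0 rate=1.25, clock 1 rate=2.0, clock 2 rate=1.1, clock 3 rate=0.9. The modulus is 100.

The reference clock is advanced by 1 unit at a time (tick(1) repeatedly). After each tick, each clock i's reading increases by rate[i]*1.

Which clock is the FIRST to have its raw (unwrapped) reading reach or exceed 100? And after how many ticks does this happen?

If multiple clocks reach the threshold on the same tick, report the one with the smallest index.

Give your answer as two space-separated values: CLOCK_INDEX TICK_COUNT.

Answer: 1 35

Derivation:
clock 0: start=41, rate=1.25, needs 100-41 = 59; ticks = ceil(59/1.25) = ceil(47.2000) = 48; reading at tick 48 = 41 + 1.25*48 = 101.0000
clock 1: start=30, rate=2.0, needs 100-30 = 70; ticks = ceil(70/2.0) = ceil(35.0000) = 35; reading at tick 35 = 30 + 2.0*35 = 100.0000
clock 2: start=37, rate=1.1, needs 100-37 = 63; ticks = ceil(63/1.1) = ceil(57.2727) = 58; reading at tick 58 = 37 + 1.1*58 = 100.8000
clock 3: start=0, rate=0.9, needs 100-0 = 100; ticks = ceil(100/0.9) = ceil(111.1111) = 112; reading at tick 112 = 0 + 0.9*112 = 100.8000
Minimum tick count = 35; winners = [1]; smallest index = 1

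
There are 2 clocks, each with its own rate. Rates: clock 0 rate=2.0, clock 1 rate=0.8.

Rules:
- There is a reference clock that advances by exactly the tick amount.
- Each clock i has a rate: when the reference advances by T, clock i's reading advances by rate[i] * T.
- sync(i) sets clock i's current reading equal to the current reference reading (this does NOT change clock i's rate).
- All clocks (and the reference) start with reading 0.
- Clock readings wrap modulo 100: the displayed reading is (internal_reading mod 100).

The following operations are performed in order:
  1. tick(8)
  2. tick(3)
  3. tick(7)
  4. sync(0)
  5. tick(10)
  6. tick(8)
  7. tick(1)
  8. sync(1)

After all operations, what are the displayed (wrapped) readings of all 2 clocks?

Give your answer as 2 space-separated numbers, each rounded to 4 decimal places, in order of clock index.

Answer: 56.0000 37.0000

Derivation:
After op 1 tick(8): ref=8.0000 raw=[16.0000 6.4000]
After op 2 tick(3): ref=11.0000 raw=[22.0000 8.8000]
After op 3 tick(7): ref=18.0000 raw=[36.0000 14.4000]
After op 4 sync(0): ref=18.0000 raw=[18.0000 14.4000]
After op 5 tick(10): ref=28.0000 raw=[38.0000 22.4000]
After op 6 tick(8): ref=36.0000 raw=[54.0000 28.8000]
After op 7 tick(1): ref=37.0000 raw=[56.0000 29.6000]
After op 8 sync(1): ref=37.0000 raw=[56.0000 37.0000]
Wrap final raw readings (mod 100): 56.0000 mod 100 = 56.0000; 37.0000 mod 100 = 37.0000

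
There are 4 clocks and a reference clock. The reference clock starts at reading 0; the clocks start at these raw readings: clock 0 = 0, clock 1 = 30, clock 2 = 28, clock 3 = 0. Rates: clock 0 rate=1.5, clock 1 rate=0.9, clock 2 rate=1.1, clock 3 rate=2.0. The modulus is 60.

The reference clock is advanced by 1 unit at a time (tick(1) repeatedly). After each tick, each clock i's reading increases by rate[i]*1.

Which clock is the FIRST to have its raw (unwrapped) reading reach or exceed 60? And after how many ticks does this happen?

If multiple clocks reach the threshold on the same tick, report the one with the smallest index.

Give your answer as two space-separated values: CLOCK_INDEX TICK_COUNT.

clock 0: start=0, rate=1.5, needs 60-0 = 60; ticks = ceil(60/1.5) = ceil(40.0000) = 40; reading at tick 40 = 0 + 1.5*40 = 60.0000
clock 1: start=30, rate=0.9, needs 60-30 = 30; ticks = ceil(30/0.9) = ceil(33.3333) = 34; reading at tick 34 = 30 + 0.9*34 = 60.6000
clock 2: start=28, rate=1.1, needs 60-28 = 32; ticks = ceil(32/1.1) = ceil(29.0909) = 30; reading at tick 30 = 28 + 1.1*30 = 61.0000
clock 3: start=0, rate=2.0, needs 60-0 = 60; ticks = ceil(60/2.0) = ceil(30.0000) = 30; reading at tick 30 = 0 + 2.0*30 = 60.0000
Minimum tick count = 30; winners = [2, 3]; smallest index = 2

Answer: 2 30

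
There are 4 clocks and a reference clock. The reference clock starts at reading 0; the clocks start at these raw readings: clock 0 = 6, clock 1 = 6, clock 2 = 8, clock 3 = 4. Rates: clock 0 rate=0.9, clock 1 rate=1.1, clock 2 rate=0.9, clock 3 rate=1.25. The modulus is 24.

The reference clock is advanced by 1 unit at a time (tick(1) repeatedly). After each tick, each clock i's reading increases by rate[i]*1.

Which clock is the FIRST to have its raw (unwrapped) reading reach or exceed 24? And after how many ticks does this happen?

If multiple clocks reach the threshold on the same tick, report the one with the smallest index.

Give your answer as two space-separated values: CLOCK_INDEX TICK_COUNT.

clock 0: start=6, rate=0.9, needs 24-6 = 18; ticks = ceil(18/0.9) = ceil(20.0000) = 20; reading at tick 20 = 6 + 0.9*20 = 24.0000
clock 1: start=6, rate=1.1, needs 24-6 = 18; ticks = ceil(18/1.1) = ceil(16.3636) = 17; reading at tick 17 = 6 + 1.1*17 = 24.7000
clock 2: start=8, rate=0.9, needs 24-8 = 16; ticks = ceil(16/0.9) = ceil(17.7778) = 18; reading at tick 18 = 8 + 0.9*18 = 24.2000
clock 3: start=4, rate=1.25, needs 24-4 = 20; ticks = ceil(20/1.25) = ceil(16.0000) = 16; reading at tick 16 = 4 + 1.25*16 = 24.0000
Minimum tick count = 16; winners = [3]; smallest index = 3

Answer: 3 16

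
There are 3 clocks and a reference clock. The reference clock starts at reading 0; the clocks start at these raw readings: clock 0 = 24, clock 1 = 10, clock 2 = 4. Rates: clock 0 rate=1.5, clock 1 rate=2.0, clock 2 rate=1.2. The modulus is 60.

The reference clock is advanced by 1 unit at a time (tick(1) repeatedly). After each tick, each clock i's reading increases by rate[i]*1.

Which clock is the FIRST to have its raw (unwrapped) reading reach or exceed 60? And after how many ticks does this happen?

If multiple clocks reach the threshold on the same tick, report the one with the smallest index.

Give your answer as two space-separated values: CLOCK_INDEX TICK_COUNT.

Answer: 0 24

Derivation:
clock 0: start=24, rate=1.5, needs 60-24 = 36; ticks = ceil(36/1.5) = ceil(24.0000) = 24; reading at tick 24 = 24 + 1.5*24 = 60.0000
clock 1: start=10, rate=2.0, needs 60-10 = 50; ticks = ceil(50/2.0) = ceil(25.0000) = 25; reading at tick 25 = 10 + 2.0*25 = 60.0000
clock 2: start=4, rate=1.2, needs 60-4 = 56; ticks = ceil(56/1.2) = ceil(46.6667) = 47; reading at tick 47 = 4 + 1.2*47 = 60.4000
Minimum tick count = 24; winners = [0]; smallest index = 0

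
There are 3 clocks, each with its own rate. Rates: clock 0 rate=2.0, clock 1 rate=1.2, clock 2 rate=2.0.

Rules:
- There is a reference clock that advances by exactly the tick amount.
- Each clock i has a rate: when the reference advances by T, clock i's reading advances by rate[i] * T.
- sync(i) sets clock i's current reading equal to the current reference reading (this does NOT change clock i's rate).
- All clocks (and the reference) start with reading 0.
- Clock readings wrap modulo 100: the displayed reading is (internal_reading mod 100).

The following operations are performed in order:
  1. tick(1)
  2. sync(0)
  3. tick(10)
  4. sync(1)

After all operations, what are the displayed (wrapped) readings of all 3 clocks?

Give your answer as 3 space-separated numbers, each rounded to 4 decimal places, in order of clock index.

After op 1 tick(1): ref=1.0000 raw=[2.0000 1.2000 2.0000]
After op 2 sync(0): ref=1.0000 raw=[1.0000 1.2000 2.0000]
After op 3 tick(10): ref=11.0000 raw=[21.0000 13.2000 22.0000]
After op 4 sync(1): ref=11.0000 raw=[21.0000 11.0000 22.0000]
Wrap final raw readings (mod 100): 21.0000 mod 100 = 21.0000; 11.0000 mod 100 = 11.0000; 22.0000 mod 100 = 22.0000

Answer: 21.0000 11.0000 22.0000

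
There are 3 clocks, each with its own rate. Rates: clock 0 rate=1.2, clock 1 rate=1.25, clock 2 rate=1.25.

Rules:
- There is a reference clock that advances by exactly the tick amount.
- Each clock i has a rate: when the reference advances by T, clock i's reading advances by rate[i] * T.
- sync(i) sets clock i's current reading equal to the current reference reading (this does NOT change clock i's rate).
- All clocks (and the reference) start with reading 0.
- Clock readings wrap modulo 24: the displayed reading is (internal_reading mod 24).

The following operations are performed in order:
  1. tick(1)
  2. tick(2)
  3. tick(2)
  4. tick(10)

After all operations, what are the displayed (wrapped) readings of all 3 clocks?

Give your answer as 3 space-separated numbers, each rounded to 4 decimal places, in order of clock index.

After op 1 tick(1): ref=1.0000 raw=[1.2000 1.2500 1.2500]
After op 2 tick(2): ref=3.0000 raw=[3.6000 3.7500 3.7500]
After op 3 tick(2): ref=5.0000 raw=[6.0000 6.2500 6.2500]
After op 4 tick(10): ref=15.0000 raw=[18.0000 18.7500 18.7500]
Wrap final raw readings (mod 24): 18.0000 mod 24 = 18.0000; 18.7500 mod 24 = 18.7500; 18.7500 mod 24 = 18.7500

Answer: 18.0000 18.7500 18.7500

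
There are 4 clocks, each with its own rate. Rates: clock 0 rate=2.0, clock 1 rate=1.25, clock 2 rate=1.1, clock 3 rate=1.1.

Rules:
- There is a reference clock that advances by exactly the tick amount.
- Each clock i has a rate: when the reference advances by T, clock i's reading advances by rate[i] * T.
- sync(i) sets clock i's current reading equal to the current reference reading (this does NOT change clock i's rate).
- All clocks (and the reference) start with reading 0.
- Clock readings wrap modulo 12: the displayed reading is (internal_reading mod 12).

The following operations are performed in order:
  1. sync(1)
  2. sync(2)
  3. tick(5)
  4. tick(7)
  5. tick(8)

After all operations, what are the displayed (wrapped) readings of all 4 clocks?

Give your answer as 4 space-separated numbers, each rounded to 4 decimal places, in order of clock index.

Answer: 4.0000 1.0000 10.0000 10.0000

Derivation:
After op 1 sync(1): ref=0.0000 raw=[0.0000 0.0000 0.0000 0.0000]
After op 2 sync(2): ref=0.0000 raw=[0.0000 0.0000 0.0000 0.0000]
After op 3 tick(5): ref=5.0000 raw=[10.0000 6.2500 5.5000 5.5000]
After op 4 tick(7): ref=12.0000 raw=[24.0000 15.0000 13.2000 13.2000]
After op 5 tick(8): ref=20.0000 raw=[40.0000 25.0000 22.0000 22.0000]
Wrap final raw readings (mod 12): 40.0000 mod 12 = 4.0000; 25.0000 mod 12 = 1.0000; 22.0000 mod 12 = 10.0000; 22.0000 mod 12 = 10.0000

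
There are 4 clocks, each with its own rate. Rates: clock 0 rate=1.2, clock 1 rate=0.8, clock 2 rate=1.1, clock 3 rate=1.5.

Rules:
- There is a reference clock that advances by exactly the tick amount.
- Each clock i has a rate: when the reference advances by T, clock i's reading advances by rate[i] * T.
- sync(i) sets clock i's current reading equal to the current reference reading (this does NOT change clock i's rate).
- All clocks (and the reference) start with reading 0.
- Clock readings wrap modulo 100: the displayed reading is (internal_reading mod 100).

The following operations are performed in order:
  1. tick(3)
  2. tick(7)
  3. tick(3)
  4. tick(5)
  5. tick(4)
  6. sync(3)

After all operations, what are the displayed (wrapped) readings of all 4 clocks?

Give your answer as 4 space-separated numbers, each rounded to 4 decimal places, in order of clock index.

Answer: 26.4000 17.6000 24.2000 22.0000

Derivation:
After op 1 tick(3): ref=3.0000 raw=[3.6000 2.4000 3.3000 4.5000]
After op 2 tick(7): ref=10.0000 raw=[12.0000 8.0000 11.0000 15.0000]
After op 3 tick(3): ref=13.0000 raw=[15.6000 10.4000 14.3000 19.5000]
After op 4 tick(5): ref=18.0000 raw=[21.6000 14.4000 19.8000 27.0000]
After op 5 tick(4): ref=22.0000 raw=[26.4000 17.6000 24.2000 33.0000]
After op 6 sync(3): ref=22.0000 raw=[26.4000 17.6000 24.2000 22.0000]
Wrap final raw readings (mod 100): 26.4000 mod 100 = 26.4000; 17.6000 mod 100 = 17.6000; 24.2000 mod 100 = 24.2000; 22.0000 mod 100 = 22.0000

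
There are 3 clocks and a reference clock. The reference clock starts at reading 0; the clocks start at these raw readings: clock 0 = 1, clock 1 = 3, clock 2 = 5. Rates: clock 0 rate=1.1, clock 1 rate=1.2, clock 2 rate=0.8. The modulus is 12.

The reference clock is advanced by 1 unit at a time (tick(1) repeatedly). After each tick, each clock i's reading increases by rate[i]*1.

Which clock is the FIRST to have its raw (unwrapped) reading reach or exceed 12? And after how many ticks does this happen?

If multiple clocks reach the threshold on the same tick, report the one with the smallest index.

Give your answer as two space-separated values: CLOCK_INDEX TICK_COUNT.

Answer: 1 8

Derivation:
clock 0: start=1, rate=1.1, needs 12-1 = 11; ticks = ceil(11/1.1) = ceil(10.0000) = 10; reading at tick 10 = 1 + 1.1*10 = 12.0000
clock 1: start=3, rate=1.2, needs 12-3 = 9; ticks = ceil(9/1.2) = ceil(7.5000) = 8; reading at tick 8 = 3 + 1.2*8 = 12.6000
clock 2: start=5, rate=0.8, needs 12-5 = 7; ticks = ceil(7/0.8) = ceil(8.7500) = 9; reading at tick 9 = 5 + 0.8*9 = 12.2000
Minimum tick count = 8; winners = [1]; smallest index = 1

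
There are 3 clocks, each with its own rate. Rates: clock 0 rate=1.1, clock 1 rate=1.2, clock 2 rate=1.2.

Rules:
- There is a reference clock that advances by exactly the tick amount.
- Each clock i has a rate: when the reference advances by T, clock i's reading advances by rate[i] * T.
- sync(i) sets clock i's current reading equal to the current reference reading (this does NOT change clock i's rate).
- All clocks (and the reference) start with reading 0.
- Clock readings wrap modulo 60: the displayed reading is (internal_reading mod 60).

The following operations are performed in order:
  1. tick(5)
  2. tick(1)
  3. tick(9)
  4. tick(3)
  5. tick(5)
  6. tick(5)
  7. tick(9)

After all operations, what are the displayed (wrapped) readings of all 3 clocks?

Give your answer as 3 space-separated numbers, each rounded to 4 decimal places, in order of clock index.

Answer: 40.7000 44.4000 44.4000

Derivation:
After op 1 tick(5): ref=5.0000 raw=[5.5000 6.0000 6.0000]
After op 2 tick(1): ref=6.0000 raw=[6.6000 7.2000 7.2000]
After op 3 tick(9): ref=15.0000 raw=[16.5000 18.0000 18.0000]
After op 4 tick(3): ref=18.0000 raw=[19.8000 21.6000 21.6000]
After op 5 tick(5): ref=23.0000 raw=[25.3000 27.6000 27.6000]
After op 6 tick(5): ref=28.0000 raw=[30.8000 33.6000 33.6000]
After op 7 tick(9): ref=37.0000 raw=[40.7000 44.4000 44.4000]
Wrap final raw readings (mod 60): 40.7000 mod 60 = 40.7000; 44.4000 mod 60 = 44.4000; 44.4000 mod 60 = 44.4000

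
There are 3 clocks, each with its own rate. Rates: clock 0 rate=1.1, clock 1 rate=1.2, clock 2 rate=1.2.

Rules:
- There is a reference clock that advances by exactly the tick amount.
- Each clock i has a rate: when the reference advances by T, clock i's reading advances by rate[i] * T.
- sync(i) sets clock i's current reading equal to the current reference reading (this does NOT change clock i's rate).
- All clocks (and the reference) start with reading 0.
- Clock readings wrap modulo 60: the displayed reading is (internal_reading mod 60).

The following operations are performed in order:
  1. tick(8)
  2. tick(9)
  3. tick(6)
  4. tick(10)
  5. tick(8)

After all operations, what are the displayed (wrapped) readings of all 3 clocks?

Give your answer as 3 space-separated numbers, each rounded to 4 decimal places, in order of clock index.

Answer: 45.1000 49.2000 49.2000

Derivation:
After op 1 tick(8): ref=8.0000 raw=[8.8000 9.6000 9.6000]
After op 2 tick(9): ref=17.0000 raw=[18.7000 20.4000 20.4000]
After op 3 tick(6): ref=23.0000 raw=[25.3000 27.6000 27.6000]
After op 4 tick(10): ref=33.0000 raw=[36.3000 39.6000 39.6000]
After op 5 tick(8): ref=41.0000 raw=[45.1000 49.2000 49.2000]
Wrap final raw readings (mod 60): 45.1000 mod 60 = 45.1000; 49.2000 mod 60 = 49.2000; 49.2000 mod 60 = 49.2000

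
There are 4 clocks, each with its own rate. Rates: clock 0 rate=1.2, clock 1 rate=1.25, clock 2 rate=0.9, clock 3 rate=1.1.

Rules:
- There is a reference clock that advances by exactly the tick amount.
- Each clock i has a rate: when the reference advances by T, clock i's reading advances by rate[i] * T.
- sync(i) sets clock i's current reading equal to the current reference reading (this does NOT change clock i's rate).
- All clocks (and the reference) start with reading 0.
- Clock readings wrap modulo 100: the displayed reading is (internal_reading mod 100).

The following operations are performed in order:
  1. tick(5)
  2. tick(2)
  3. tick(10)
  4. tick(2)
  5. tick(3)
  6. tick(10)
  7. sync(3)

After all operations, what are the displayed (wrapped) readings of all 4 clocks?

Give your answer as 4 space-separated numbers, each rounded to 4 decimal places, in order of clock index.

After op 1 tick(5): ref=5.0000 raw=[6.0000 6.2500 4.5000 5.5000]
After op 2 tick(2): ref=7.0000 raw=[8.4000 8.7500 6.3000 7.7000]
After op 3 tick(10): ref=17.0000 raw=[20.4000 21.2500 15.3000 18.7000]
After op 4 tick(2): ref=19.0000 raw=[22.8000 23.7500 17.1000 20.9000]
After op 5 tick(3): ref=22.0000 raw=[26.4000 27.5000 19.8000 24.2000]
After op 6 tick(10): ref=32.0000 raw=[38.4000 40.0000 28.8000 35.2000]
After op 7 sync(3): ref=32.0000 raw=[38.4000 40.0000 28.8000 32.0000]
Wrap final raw readings (mod 100): 38.4000 mod 100 = 38.4000; 40.0000 mod 100 = 40.0000; 28.8000 mod 100 = 28.8000; 32.0000 mod 100 = 32.0000

Answer: 38.4000 40.0000 28.8000 32.0000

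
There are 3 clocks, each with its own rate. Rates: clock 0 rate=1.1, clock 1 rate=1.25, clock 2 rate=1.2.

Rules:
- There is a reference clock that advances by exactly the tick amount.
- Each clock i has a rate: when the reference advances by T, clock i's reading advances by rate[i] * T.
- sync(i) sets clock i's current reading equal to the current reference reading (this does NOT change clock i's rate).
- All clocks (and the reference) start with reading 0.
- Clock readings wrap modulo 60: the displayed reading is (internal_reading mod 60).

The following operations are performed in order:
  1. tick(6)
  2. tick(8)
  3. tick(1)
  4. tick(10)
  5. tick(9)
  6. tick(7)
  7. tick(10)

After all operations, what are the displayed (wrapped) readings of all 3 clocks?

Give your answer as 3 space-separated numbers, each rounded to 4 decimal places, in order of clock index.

After op 1 tick(6): ref=6.0000 raw=[6.6000 7.5000 7.2000]
After op 2 tick(8): ref=14.0000 raw=[15.4000 17.5000 16.8000]
After op 3 tick(1): ref=15.0000 raw=[16.5000 18.7500 18.0000]
After op 4 tick(10): ref=25.0000 raw=[27.5000 31.2500 30.0000]
After op 5 tick(9): ref=34.0000 raw=[37.4000 42.5000 40.8000]
After op 6 tick(7): ref=41.0000 raw=[45.1000 51.2500 49.2000]
After op 7 tick(10): ref=51.0000 raw=[56.1000 63.7500 61.2000]
Wrap final raw readings (mod 60): 56.1000 mod 60 = 56.1000; 63.7500 mod 60 = 3.7500; 61.2000 mod 60 = 1.2000

Answer: 56.1000 3.7500 1.2000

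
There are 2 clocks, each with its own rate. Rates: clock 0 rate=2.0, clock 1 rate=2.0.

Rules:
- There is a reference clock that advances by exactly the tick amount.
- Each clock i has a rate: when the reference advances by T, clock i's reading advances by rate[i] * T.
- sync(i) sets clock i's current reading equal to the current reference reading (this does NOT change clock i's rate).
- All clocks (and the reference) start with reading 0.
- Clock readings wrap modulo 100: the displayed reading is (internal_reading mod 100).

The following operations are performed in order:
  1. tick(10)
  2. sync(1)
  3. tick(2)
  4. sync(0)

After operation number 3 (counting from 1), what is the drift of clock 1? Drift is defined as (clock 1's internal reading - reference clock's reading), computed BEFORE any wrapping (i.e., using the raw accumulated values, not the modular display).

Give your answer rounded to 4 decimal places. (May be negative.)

Answer: 2.0000

Derivation:
After op 1 tick(10): ref=10.0000 raw=[20.0000 20.0000]
After op 2 sync(1): ref=10.0000 raw=[20.0000 10.0000]
After op 3 tick(2): ref=12.0000 raw=[24.0000 14.0000]
Drift of clock 1 after op 3: 14.0000 - 12.0000 = 2.0000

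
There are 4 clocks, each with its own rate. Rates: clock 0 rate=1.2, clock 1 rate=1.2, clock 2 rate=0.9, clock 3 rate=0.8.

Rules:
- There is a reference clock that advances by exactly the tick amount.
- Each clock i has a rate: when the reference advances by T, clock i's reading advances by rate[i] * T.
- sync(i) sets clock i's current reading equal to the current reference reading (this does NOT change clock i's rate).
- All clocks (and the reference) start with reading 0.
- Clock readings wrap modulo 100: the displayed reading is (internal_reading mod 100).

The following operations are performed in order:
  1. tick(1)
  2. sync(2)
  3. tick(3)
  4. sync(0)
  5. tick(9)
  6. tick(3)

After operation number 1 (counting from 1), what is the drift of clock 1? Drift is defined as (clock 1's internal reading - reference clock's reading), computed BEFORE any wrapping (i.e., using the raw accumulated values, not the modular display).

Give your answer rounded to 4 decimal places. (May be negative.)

After op 1 tick(1): ref=1.0000 raw=[1.2000 1.2000 0.9000 0.8000]
Drift of clock 1 after op 1: 1.2000 - 1.0000 = 0.2000

Answer: 0.2000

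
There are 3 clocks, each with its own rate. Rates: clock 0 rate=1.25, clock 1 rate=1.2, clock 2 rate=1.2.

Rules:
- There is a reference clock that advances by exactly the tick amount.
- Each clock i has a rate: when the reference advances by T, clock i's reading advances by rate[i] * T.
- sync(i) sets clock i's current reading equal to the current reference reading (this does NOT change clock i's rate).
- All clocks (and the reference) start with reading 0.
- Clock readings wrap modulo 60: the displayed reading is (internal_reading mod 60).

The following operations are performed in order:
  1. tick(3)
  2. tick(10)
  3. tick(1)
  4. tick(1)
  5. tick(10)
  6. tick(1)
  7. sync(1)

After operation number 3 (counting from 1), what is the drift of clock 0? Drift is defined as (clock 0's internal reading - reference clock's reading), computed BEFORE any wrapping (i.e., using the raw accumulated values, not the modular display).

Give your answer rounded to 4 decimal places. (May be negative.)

Answer: 3.5000

Derivation:
After op 1 tick(3): ref=3.0000 raw=[3.7500 3.6000 3.6000]
After op 2 tick(10): ref=13.0000 raw=[16.2500 15.6000 15.6000]
After op 3 tick(1): ref=14.0000 raw=[17.5000 16.8000 16.8000]
Drift of clock 0 after op 3: 17.5000 - 14.0000 = 3.5000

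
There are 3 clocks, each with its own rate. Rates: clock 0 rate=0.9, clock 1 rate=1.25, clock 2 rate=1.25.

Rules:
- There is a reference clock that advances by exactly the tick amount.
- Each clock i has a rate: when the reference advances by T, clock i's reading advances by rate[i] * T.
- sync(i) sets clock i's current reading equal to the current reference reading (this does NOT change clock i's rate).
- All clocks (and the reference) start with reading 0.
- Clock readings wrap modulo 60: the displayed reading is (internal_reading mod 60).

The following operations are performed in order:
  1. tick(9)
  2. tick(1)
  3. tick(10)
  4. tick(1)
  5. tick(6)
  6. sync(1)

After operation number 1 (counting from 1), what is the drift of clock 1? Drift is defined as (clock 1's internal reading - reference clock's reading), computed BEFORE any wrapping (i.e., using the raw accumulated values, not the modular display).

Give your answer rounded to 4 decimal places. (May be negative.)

After op 1 tick(9): ref=9.0000 raw=[8.1000 11.2500 11.2500]
Drift of clock 1 after op 1: 11.2500 - 9.0000 = 2.2500

Answer: 2.2500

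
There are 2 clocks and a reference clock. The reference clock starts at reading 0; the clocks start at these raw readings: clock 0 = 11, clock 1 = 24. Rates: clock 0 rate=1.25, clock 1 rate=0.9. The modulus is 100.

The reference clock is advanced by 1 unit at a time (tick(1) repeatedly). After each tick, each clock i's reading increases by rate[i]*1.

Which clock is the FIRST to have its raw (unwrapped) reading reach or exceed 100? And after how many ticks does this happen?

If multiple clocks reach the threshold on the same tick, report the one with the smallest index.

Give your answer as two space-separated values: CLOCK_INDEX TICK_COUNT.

clock 0: start=11, rate=1.25, needs 100-11 = 89; ticks = ceil(89/1.25) = ceil(71.2000) = 72; reading at tick 72 = 11 + 1.25*72 = 101.0000
clock 1: start=24, rate=0.9, needs 100-24 = 76; ticks = ceil(76/0.9) = ceil(84.4444) = 85; reading at tick 85 = 24 + 0.9*85 = 100.5000
Minimum tick count = 72; winners = [0]; smallest index = 0

Answer: 0 72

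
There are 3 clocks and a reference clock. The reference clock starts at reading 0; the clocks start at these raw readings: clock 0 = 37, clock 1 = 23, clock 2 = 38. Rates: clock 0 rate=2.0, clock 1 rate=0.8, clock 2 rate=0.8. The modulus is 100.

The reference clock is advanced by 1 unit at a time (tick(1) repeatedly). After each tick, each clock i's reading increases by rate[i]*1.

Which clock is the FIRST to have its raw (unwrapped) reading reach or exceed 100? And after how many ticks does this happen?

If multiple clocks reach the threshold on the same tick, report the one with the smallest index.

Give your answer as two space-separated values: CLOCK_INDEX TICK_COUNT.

clock 0: start=37, rate=2.0, needs 100-37 = 63; ticks = ceil(63/2.0) = ceil(31.5000) = 32; reading at tick 32 = 37 + 2.0*32 = 101.0000
clock 1: start=23, rate=0.8, needs 100-23 = 77; ticks = ceil(77/0.8) = ceil(96.2500) = 97; reading at tick 97 = 23 + 0.8*97 = 100.6000
clock 2: start=38, rate=0.8, needs 100-38 = 62; ticks = ceil(62/0.8) = ceil(77.5000) = 78; reading at tick 78 = 38 + 0.8*78 = 100.4000
Minimum tick count = 32; winners = [0]; smallest index = 0

Answer: 0 32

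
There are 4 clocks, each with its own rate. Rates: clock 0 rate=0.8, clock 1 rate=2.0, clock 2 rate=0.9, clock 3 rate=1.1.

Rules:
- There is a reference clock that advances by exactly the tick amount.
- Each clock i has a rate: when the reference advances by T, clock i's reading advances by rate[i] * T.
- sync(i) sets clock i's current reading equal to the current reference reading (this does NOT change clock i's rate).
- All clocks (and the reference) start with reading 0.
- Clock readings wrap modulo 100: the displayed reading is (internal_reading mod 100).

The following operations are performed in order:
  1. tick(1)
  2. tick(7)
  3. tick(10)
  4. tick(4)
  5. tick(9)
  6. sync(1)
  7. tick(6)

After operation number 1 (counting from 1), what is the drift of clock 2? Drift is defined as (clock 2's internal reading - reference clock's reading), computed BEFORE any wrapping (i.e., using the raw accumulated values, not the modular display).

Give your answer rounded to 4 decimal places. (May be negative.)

After op 1 tick(1): ref=1.0000 raw=[0.8000 2.0000 0.9000 1.1000]
Drift of clock 2 after op 1: 0.9000 - 1.0000 = -0.1000

Answer: -0.1000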